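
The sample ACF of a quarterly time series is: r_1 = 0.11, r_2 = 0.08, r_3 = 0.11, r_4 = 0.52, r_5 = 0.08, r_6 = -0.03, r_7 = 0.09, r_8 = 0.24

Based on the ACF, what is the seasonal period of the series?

4

The largest autocorrelation is r_4 = 0.52, with a weaker echo at lag 8 (0.24); the remaining lags stay at or below 0.11.
The dominant spike at lag 4 indicates a seasonal period of 4.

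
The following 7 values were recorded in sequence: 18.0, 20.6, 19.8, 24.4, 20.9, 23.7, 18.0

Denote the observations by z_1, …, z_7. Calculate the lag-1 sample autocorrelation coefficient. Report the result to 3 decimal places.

Mean z̄ = (18.0 + 20.6 + 19.8 + 24.4 + 20.9 + 23.7 + 18.0)/7 = 20.7714
Deviations from mean: -2.7714, -0.1714, -0.9714, 3.6286, 0.1286, 2.9286, -2.7714
Numerator Σ_{t=1}^{6}(z_t−z̄)(z_{t+1}−z̄) = -10.1565
Denominator Σ(z_t−z̄)² = 38.0943
r_1 = -10.1565 / 38.0943 = -0.267

-0.267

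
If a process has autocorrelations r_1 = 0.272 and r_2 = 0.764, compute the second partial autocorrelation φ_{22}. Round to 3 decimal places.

0.745

φ_{22} = (r_2 − r_1²) / (1 − r_1²)
r_1² = (0.272)² = 0.073984
Numerator = 0.764 − 0.0740 = 0.6900; denominator = 1 − 0.0740 = 0.9260
φ_{22} = 0.6900 / 0.9260 = 0.745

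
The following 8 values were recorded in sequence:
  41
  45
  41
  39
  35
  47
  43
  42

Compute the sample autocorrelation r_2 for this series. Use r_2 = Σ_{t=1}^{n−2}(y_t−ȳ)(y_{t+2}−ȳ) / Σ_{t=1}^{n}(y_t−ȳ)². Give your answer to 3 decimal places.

-0.272

Mean ȳ = (41 + 45 + 41 + 39 + 35 + 47 + 43 + 42)/8 = 41.6250
Deviations from mean: -0.6250, 3.3750, -0.6250, -2.6250, -6.6250, 5.3750, 1.3750, 0.3750
Σ(y_t−ȳ)(y_{t+2}−ȳ) = (0.3906) + (-8.8594) + (4.1406) + (-14.1094) + (-9.1094) + (2.0156) = -25.5313
Denominator Σ(y_t−ȳ)² = 93.8750
r_2 = -25.5313 / 93.8750 = -0.272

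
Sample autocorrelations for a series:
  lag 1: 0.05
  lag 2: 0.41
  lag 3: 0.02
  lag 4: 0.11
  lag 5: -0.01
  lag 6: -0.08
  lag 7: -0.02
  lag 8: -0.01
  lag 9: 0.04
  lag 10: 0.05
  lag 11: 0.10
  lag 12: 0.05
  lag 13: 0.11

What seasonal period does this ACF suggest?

The largest autocorrelation is r_2 = 0.41; the remaining lags stay at or below 0.11.
The dominant spike at lag 2 indicates a seasonal period of 2.

2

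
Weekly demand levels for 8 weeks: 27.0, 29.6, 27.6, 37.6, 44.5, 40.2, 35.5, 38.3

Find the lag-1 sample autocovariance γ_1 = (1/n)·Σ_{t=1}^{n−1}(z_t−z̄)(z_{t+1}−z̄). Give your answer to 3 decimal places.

Mean z̄ = (27.0 + 29.6 + 27.6 + 37.6 + 44.5 + 40.2 + 35.5 + 38.3)/8 = 35.0375
Σ_{t=1}^{7}(z_t−z̄)(z_{t+1}−z̄) = 142.0811
γ_1 = 142.0811 / 8 = 17.760

17.760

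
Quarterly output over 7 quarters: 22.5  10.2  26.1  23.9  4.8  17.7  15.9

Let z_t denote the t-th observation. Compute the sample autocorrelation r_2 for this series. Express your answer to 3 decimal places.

-0.255

Mean z̄ = (22.5 + 10.2 + 26.1 + 23.9 + 4.8 + 17.7 + 15.9)/7 = 17.3000
Σ(z_t−z̄)(z_{t+2}−z̄) = (45.7600) + (-46.8600) + (-110.0000) + (2.6400) + (17.5000) = -90.9600
Denominator Σ(z_t−z̄)² = 356.8200
r_2 = -90.9600 / 356.8200 = -0.255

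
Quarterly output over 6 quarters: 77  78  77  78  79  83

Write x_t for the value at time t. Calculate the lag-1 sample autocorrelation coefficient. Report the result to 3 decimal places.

0.180

Mean x̄ = (77 + 78 + 77 + 78 + 79 + 83)/6 = 78.6667
Deviations from mean: -1.6667, -0.6667, -1.6667, -0.6667, 0.3333, 4.3333
Σ(x_t−x̄)(x_{t+1}−x̄) = (1.1111) + (1.1111) + (1.1111) + (-0.2222) + (1.4444) = 4.5556
Denominator Σ(x_t−x̄)² = 25.3333
r_1 = 4.5556 / 25.3333 = 0.180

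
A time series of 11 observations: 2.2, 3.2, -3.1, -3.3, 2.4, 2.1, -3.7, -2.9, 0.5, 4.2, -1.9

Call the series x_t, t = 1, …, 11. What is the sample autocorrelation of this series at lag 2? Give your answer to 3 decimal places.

-0.693

Mean x̄ = (2.2 + 3.2 − 3.1 − 3.3 + 2.4 + 2.1 − 3.7 − 2.9 + 0.5 + 4.2 − 1.9)/11 = -0.0273
Numerator Σ_{t=1}^{9}(x_t−x̄)(x_{t+2}−x̄) = -61.9197
Denominator Σ(x_t−x̄)² = 89.3418
r_2 = -61.9197 / 89.3418 = -0.693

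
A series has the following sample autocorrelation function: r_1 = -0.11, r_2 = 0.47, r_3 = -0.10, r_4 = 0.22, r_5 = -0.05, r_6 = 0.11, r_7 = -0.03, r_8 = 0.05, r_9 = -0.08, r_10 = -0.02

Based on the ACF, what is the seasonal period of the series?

The largest autocorrelation is r_2 = 0.47, with a weaker echo at lag 4 (0.22); the remaining lags stay at or below 0.11.
The dominant spike at lag 2 indicates a seasonal period of 2.

2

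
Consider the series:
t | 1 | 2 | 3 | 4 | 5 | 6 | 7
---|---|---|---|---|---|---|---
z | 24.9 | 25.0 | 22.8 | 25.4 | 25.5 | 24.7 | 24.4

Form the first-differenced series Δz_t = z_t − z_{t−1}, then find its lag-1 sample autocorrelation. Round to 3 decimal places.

-0.451

First differences Δz: 0.1, -2.2, 2.6, 0.1, -0.8, -0.3
Mean of differences = -0.0833
Numerator Σ(Δz_t−Δz̄)(Δz_{t+1}−Δz̄) = -5.5519
Denominator Σ(Δz_t−Δz̄)² = 12.3083
r_1(Δz) = -5.5519 / 12.3083 = -0.451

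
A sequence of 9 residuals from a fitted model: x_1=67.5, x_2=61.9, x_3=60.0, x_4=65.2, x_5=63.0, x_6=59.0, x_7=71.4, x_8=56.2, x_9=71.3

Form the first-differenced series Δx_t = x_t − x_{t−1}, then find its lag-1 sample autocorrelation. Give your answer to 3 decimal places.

-0.673

First differences Δx: -5.6, -1.9, 5.2, -2.2, -4.0, 12.4, -15.2, 15.1
Mean of differences = 0.4750
Numerator Σ(Δx_t−Δx̄)(Δx_{t+1}−Δx̄) = -466.9981
Denominator Σ(Δx_t−Δx̄)² = 693.8550
r_1(Δx) = -466.9981 / 693.8550 = -0.673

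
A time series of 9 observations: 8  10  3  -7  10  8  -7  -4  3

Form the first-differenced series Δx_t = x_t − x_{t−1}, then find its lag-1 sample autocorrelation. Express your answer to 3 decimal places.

-0.208

First differences Δx: 2, -7, -10, 17, -2, -15, 3, 7
Mean of differences = -0.6250
Numerator Σ(Δx_t−Δx̄)(Δx_{t+1}−Δx̄) = -151.1406
Denominator Σ(Δx_t−Δx̄)² = 725.8750
r_1(Δx) = -151.1406 / 725.8750 = -0.208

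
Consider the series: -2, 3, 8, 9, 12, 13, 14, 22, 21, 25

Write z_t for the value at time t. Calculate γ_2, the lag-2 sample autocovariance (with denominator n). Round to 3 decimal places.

Mean z̄ = (-2 + 3 + 8 + 9 + 12 + 13 + 14 + 22 + 21 + 25)/10 = 12.5000
Σ_{t=1}^{8}(z_t−z̄)(z_{t+2}−z̄) = 234.5000
γ_2 = 234.5000 / 10 = 23.450

23.450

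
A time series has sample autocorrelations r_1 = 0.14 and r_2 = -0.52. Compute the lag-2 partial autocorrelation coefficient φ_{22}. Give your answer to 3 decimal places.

-0.550

φ_{22} = (r_2 − r_1²) / (1 − r_1²)
r_1² = (0.14)² = 0.0196
Numerator = -0.52 − 0.0196 = -0.5396; denominator = 1 − 0.0196 = 0.9804
φ_{22} = -0.5396 / 0.9804 = -0.550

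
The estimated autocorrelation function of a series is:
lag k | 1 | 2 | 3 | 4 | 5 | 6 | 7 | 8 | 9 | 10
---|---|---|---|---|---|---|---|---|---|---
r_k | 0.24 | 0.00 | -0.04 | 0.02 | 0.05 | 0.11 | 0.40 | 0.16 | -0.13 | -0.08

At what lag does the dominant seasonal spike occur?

The largest autocorrelation is r_7 = 0.40; the remaining lags stay at or below 0.24. The elevated value at lag 1 (0.24), dropping to 0.00 at lag 2, reflects decaying short-term dependence rather than seasonality.
The dominant spike at lag 7 indicates a seasonal period of 7.

7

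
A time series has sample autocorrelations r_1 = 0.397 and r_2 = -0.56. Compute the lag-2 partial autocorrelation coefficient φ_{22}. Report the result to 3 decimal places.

φ_{22} = (r_2 − r_1²) / (1 − r_1²)
r_1² = (0.397)² = 0.157609
Numerator = -0.56 − 0.1576 = -0.7176; denominator = 1 − 0.1576 = 0.8424
φ_{22} = -0.7176 / 0.8424 = -0.852

-0.852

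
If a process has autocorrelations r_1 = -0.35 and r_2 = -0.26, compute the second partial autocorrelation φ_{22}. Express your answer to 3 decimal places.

φ_{22} = (r_2 − r_1²) / (1 − r_1²)
r_1² = (-0.35)² = 0.1225
Numerator = -0.26 − 0.1225 = -0.3825; denominator = 1 − 0.1225 = 0.8775
φ_{22} = -0.3825 / 0.8775 = -0.436

-0.436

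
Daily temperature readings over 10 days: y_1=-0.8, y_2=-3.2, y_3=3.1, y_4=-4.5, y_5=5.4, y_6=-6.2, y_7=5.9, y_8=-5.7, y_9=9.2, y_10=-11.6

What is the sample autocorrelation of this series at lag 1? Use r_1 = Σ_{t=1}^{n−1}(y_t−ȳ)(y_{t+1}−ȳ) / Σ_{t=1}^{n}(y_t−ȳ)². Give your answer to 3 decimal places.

Mean ȳ = (-0.8 − 3.2 + 3.1 − 4.5 + 5.4 − 6.2 + 5.9 − 5.7 + 9.2 − 11.6)/10 = -0.8400
Numerator Σ_{t=1}^{9}(y_t−ȳ)(y_{t+1}−ȳ) = -305.8056
Denominator Σ(y_t−ȳ)² = 387.7840
r_1 = -305.8056 / 387.7840 = -0.789

-0.789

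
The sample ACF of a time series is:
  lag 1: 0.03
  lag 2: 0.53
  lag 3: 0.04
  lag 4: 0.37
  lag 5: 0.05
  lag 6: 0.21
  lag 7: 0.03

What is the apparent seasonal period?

2

The largest autocorrelation is r_2 = 0.53, with weaker echoes at lags 4 (0.37) and 6 (0.21); the remaining lags stay at or below 0.05.
The dominant spike at lag 2 indicates a seasonal period of 2.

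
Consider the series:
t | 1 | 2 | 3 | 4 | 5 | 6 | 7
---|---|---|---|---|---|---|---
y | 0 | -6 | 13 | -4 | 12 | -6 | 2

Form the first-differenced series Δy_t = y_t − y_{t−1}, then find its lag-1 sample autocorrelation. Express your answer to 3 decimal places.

First differences Δy: -6, 19, -17, 16, -18, 8
Mean of differences = 0.3333
Numerator Σ(Δy_t−Δȳ)(Δy_{t+1}−Δȳ) = -1141.1111
Denominator Σ(Δy_t−Δȳ)² = 1329.3333
r_1(Δy) = -1141.1111 / 1329.3333 = -0.858

-0.858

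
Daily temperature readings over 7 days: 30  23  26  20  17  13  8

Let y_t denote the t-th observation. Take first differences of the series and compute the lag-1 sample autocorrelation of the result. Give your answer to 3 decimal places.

First differences Δy: -7, 3, -6, -3, -4, -5
Mean of differences = -3.6667
Numerator Σ(Δy_t−Δȳ)(Δy_{t+1}−Δȳ) = -39.1111
Denominator Σ(Δy_t−Δȳ)² = 63.3333
r_1(Δy) = -39.1111 / 63.3333 = -0.618

-0.618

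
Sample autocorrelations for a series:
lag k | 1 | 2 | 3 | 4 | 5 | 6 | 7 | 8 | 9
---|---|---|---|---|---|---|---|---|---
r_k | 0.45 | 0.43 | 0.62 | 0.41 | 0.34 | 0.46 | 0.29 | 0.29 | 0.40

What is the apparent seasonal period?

3

The largest autocorrelation is r_3 = 0.62, with a weaker echo at lag 6 (0.46); the remaining lags stay at or below 0.45. The elevated value at lag 1 (0.45), dropping to 0.43 at lag 2, reflects decaying short-term dependence rather than seasonality.
The dominant spike at lag 3 indicates a seasonal period of 3.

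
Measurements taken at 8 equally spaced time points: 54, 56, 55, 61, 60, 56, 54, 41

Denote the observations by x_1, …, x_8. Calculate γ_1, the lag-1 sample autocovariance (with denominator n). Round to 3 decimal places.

6.420

Mean x̄ = (54 + 56 + 55 + 61 + 60 + 56 + 54 + 41)/8 = 54.6250
Σ_{t=1}^{7}(x_t−x̄)(x_{t+1}−x̄) = 51.3594
γ_1 = 51.3594 / 8 = 6.420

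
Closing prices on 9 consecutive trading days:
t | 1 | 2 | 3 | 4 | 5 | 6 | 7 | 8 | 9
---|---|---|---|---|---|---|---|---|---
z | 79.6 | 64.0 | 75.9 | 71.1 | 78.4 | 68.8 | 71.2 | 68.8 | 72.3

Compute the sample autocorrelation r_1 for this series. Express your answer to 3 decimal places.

-0.583

Mean z̄ = (79.6 + 64.0 + 75.9 + 71.1 + 78.4 + 68.8 + 71.2 + 68.8 + 72.3)/9 = 72.2333
Numerator Σ_{t=1}^{8}(z_t−z̄)(z_{t+1}−z̄) = -116.2911
Denominator Σ(z_t−z̄)² = 199.4600
r_1 = -116.2911 / 199.4600 = -0.583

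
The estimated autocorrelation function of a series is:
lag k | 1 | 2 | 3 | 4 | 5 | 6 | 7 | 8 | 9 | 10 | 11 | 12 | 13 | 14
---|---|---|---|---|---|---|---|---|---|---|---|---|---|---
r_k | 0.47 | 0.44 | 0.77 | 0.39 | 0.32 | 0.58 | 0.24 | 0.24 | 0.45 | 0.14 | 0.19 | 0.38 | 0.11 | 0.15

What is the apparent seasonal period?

The largest autocorrelation is r_3 = 0.77, with a weaker echo at lag 6 (0.58); the remaining lags stay at or below 0.47. The elevated value at lag 1 (0.47), dropping to 0.44 at lag 2, reflects decaying short-term dependence rather than seasonality.
The dominant spike at lag 3 indicates a seasonal period of 3.

3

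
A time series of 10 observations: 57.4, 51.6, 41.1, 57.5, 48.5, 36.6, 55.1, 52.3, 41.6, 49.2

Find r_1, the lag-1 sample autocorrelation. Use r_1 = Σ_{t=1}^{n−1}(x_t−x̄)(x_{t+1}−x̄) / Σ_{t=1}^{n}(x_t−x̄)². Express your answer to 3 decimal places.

-0.308

Mean x̄ = (57.4 + 51.6 + 41.1 + 57.5 + 48.5 + 36.6 + 55.1 + 52.3 + 41.6 + 49.2)/10 = 49.0900
Numerator Σ_{t=1}^{9}(x_t−x̄)(x_{t+1}−x̄) = -144.6251
Denominator Σ(x_t−x̄)² = 468.8090
r_1 = -144.6251 / 468.8090 = -0.308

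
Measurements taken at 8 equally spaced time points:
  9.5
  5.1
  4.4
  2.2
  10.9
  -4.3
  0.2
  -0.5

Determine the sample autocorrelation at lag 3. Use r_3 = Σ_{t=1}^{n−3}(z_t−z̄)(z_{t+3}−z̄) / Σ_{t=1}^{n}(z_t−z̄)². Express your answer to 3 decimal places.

-0.152

Mean z̄ = (9.5 + 5.1 + 4.4 + 2.2 + 10.9 − 4.3 + 0.2 − 0.5)/8 = 3.4375
Deviations from mean: 6.0625, 1.6625, 0.9625, -1.2375, 7.4625, -7.7375, -3.2375, -3.9375
Σ(z_t−z̄)(z_{t+3}−z̄) = (-7.5023) + (12.4064) + (-7.4473) + (4.0064) + (-29.3836) = -27.9205
Denominator Σ(z_t−z̄)² = 183.5188
r_3 = -27.9205 / 183.5188 = -0.152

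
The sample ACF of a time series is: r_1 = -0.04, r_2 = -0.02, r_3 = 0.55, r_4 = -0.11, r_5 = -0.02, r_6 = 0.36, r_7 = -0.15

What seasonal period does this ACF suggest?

3

The largest autocorrelation is r_3 = 0.55, with a weaker echo at lag 6 (0.36); the remaining lags stay at or below -0.02.
The dominant spike at lag 3 indicates a seasonal period of 3.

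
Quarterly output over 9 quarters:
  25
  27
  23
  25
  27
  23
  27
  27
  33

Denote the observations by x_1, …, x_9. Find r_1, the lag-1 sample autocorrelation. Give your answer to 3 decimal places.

Mean x̄ = (25 + 27 + 23 + 25 + 27 + 23 + 27 + 27 + 33)/9 = 26.3333
Numerator Σ_{t=1}^{8}(x_t−x̄)(x_{t+1}−x̄) = 0.8889
Denominator Σ(x_t−x̄)² = 72.0000
r_1 = 0.8889 / 72.0000 = 0.012

0.012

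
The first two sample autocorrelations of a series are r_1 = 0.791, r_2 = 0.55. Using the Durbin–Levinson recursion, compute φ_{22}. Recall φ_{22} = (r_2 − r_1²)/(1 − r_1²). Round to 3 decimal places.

φ_{22} = (r_2 − r_1²) / (1 − r_1²)
r_1² = (0.791)² = 0.625681
Numerator = 0.55 − 0.6257 = -0.0757; denominator = 1 − 0.6257 = 0.3743
φ_{22} = -0.0757 / 0.3743 = -0.202

-0.202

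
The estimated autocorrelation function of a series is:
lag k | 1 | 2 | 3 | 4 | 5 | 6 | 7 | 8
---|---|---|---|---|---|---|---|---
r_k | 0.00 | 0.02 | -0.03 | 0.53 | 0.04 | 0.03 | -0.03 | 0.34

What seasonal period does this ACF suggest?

4

The largest autocorrelation is r_4 = 0.53, with a weaker echo at lag 8 (0.34); the remaining lags stay at or below 0.04.
The dominant spike at lag 4 indicates a seasonal period of 4.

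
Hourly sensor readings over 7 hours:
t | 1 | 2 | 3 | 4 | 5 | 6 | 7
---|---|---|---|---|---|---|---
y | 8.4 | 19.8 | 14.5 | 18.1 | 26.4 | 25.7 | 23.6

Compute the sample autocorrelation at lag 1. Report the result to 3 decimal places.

Mean ȳ = (8.4 + 19.8 + 14.5 + 18.1 + 26.4 + 25.7 + 23.6)/7 = 19.5000
Deviations from mean: -11.1000, 0.3000, -5.0000, -1.4000, 6.9000, 6.2000, 4.1000
Σ(y_t−ȳ)(y_{t+1}−ȳ) = (-3.3300) + (-1.5000) + (7.0000) + (-9.6600) + (42.7800) + (25.4200) = 60.7100
Denominator Σ(y_t−ȳ)² = 253.1200
r_1 = 60.7100 / 253.1200 = 0.240

0.240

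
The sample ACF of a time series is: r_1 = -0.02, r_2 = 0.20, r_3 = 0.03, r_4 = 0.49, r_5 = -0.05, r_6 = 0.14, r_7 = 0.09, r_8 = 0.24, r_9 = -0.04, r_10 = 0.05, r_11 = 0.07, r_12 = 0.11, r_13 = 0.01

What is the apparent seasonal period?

The largest autocorrelation is r_4 = 0.49, with a weaker echo at lag 8 (0.24); the remaining lags stay at or below 0.20.
The dominant spike at lag 4 indicates a seasonal period of 4.

4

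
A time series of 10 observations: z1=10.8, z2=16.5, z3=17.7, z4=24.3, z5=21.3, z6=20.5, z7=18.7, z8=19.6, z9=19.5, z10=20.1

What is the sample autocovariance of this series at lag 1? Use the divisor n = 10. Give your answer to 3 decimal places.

Mean z̄ = (10.8 + 16.5 + 17.7 + 24.3 + 21.3 + 20.5 + 18.7 + 19.6 + 19.5 + 20.1)/10 = 18.9000
Σ_{t=1}^{9}(z_t−z̄)(z_{t+1}−z̄) = 33.3200
γ_1 = 33.3200 / 10 = 3.332

3.332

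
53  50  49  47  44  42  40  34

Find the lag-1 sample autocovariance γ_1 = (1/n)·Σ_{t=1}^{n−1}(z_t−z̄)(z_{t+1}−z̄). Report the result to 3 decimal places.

Mean z̄ = (53 + 50 + 49 + 47 + 44 + 42 + 40 + 34)/8 = 44.8750
Deviations: 8.1250, 5.1250, 4.1250, 2.1250, -0.8750, -2.8750, -4.8750, -10.8750
Σ_{t=1}^{7}(z_t−z̄)(z_{t+1}−z̄) = 139.2344
γ_1 = 139.2344 / 8 = 17.404

17.404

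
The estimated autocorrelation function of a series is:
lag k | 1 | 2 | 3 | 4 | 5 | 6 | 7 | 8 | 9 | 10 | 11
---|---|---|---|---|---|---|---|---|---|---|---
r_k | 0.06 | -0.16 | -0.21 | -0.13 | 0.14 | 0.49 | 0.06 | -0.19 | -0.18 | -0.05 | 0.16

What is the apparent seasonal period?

The largest autocorrelation is r_6 = 0.49; the remaining lags stay at or below 0.16.
The dominant spike at lag 6 indicates a seasonal period of 6.

6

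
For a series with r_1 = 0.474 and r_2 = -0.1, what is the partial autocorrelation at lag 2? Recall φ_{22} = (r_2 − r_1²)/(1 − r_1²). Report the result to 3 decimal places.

φ_{22} = (r_2 − r_1²) / (1 − r_1²)
r_1² = (0.474)² = 0.224676
Numerator = -0.1 − 0.2247 = -0.3247; denominator = 1 − 0.2247 = 0.7753
φ_{22} = -0.3247 / 0.7753 = -0.419

-0.419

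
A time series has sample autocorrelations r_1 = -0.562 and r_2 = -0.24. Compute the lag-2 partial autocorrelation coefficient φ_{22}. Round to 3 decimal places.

φ_{22} = (r_2 − r_1²) / (1 − r_1²)
r_1² = (-0.562)² = 0.315844
Numerator = -0.24 − 0.3158 = -0.5558; denominator = 1 − 0.3158 = 0.6842
φ_{22} = -0.5558 / 0.6842 = -0.812

-0.812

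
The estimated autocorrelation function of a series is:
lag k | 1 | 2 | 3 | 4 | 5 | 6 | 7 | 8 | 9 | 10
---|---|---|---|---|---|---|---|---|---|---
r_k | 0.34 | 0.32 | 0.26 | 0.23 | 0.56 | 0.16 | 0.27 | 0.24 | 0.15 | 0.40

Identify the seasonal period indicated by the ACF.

The largest autocorrelation is r_5 = 0.56, with a weaker echo at lag 10 (0.40); the remaining lags stay at or below 0.34. The elevated value at lag 1 (0.34), dropping to 0.32 at lag 2, reflects decaying short-term dependence rather than seasonality.
The dominant spike at lag 5 indicates a seasonal period of 5.

5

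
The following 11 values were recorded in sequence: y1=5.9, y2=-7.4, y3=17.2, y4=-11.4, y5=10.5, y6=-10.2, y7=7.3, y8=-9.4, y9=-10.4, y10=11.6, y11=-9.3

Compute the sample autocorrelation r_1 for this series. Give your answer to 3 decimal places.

-0.726

Mean ȳ = (5.9 − 7.4 + 17.2 − 11.4 + 10.5 − 10.2 + 7.3 − 9.4 − 10.4 + 11.6 − 9.3)/11 = -0.5091
Numerator Σ_{t=1}^{10}(y_t−ȳ)(y_{t+1}−ȳ) = -869.0392
Denominator Σ(y_t−ȳ)² = 1197.6691
r_1 = -869.0392 / 1197.6691 = -0.726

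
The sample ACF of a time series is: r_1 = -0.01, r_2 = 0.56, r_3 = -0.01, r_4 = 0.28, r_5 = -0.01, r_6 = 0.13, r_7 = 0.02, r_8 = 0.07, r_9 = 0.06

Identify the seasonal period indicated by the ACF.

The largest autocorrelation is r_2 = 0.56, with a weaker echo at lag 4 (0.28); the remaining lags stay at or below 0.13.
The dominant spike at lag 2 indicates a seasonal period of 2.

2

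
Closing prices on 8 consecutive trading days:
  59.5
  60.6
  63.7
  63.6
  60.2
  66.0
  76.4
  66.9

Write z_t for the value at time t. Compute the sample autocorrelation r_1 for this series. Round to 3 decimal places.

Mean z̄ = (59.5 + 60.6 + 63.7 + 63.6 + 60.2 + 66.0 + 76.4 + 66.9)/8 = 64.6125
Deviations from mean: -5.1125, -4.0125, -0.9125, -1.0125, -4.4125, 1.3875, 11.7875, 2.2875
Σ(z_t−z̄)(z_{t+1}−z̄) = (20.5139) + (3.6614) + (0.9239) + (4.4677) + (-6.1223) + (16.3552) + (26.9639) = 66.7636
Denominator Σ(z_t−z̄)² = 209.6688
r_1 = 66.7636 / 209.6688 = 0.318

0.318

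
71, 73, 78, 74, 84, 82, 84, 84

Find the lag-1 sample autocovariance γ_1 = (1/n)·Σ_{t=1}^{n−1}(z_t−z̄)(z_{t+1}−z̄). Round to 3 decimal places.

Mean z̄ = (71 + 73 + 78 + 74 + 84 + 82 + 84 + 84)/8 = 78.7500
Deviations: -7.7500, -5.7500, -0.7500, -4.7500, 5.2500, 3.2500, 5.2500, 5.2500
Σ_{t=1}^{7}(z_t−z̄)(z_{t+1}−z̄) = 89.1875
γ_1 = 89.1875 / 8 = 11.148

11.148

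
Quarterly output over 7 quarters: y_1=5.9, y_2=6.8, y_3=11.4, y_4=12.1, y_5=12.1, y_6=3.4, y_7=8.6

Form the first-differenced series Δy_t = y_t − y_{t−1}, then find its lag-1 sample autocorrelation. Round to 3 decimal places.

First differences Δy: 0.9, 4.6, 0.7, 0.0, -8.7, 5.2
Mean of differences = 0.4500
Numerator Σ(Δy_t−Δȳ)(Δy_{t+1}−Δȳ) = -36.5525
Denominator Σ(Δy_t−Δȳ)² = 123.9750
r_1(Δy) = -36.5525 / 123.9750 = -0.295

-0.295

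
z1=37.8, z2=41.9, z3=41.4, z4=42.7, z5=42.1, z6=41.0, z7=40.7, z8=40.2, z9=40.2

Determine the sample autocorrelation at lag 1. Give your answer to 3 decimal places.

0.074

Mean z̄ = (37.8 + 41.9 + 41.4 + 42.7 + 42.1 + 41.0 + 40.7 + 40.2 + 40.2)/9 = 40.8889
Numerator Σ_{t=1}^{8}(z_t−z̄)(z_{t+1}−z̄) = 1.2310
Denominator Σ(z_t−z̄)² = 16.5689
r_1 = 1.2310 / 16.5689 = 0.074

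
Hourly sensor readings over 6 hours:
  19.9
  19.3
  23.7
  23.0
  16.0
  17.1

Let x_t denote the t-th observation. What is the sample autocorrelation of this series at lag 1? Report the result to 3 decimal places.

0.179

Mean x̄ = (19.9 + 19.3 + 23.7 + 23.0 + 16.0 + 17.1)/6 = 19.8333
Σ(x_t−x̄)(x_{t+1}−x̄) = (-0.0356) + (-2.0622) + (12.2444) + (-12.1389) + (10.4778) = 8.4856
Denominator Σ(x_t−x̄)² = 47.4333
r_1 = 8.4856 / 47.4333 = 0.179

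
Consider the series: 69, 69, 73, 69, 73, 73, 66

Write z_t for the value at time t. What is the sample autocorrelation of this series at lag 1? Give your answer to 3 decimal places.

-0.288

Mean z̄ = (69 + 69 + 73 + 69 + 73 + 73 + 66)/7 = 70.2857
Numerator Σ_{t=1}^{6}(z_t−z̄)(z_{t+1}−z̄) = -13.0816
Denominator Σ(z_t−z̄)² = 45.4286
r_1 = -13.0816 / 45.4286 = -0.288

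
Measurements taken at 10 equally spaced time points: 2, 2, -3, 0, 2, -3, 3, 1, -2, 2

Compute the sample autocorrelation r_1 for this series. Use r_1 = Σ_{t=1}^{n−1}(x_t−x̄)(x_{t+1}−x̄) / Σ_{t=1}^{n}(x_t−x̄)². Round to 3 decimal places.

-0.434

Mean x̄ = (2 + 2 − 3 + 0 + 2 − 3 + 3 + 1 − 2 + 2)/10 = 0.4000
Numerator Σ_{t=1}^{9}(x_t−x̄)(x_{t+1}−x̄) = -20.1600
Denominator Σ(x_t−x̄)² = 46.4000
r_1 = -20.1600 / 46.4000 = -0.434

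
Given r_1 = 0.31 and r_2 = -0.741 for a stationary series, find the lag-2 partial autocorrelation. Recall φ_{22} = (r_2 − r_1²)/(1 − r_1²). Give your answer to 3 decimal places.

-0.926

φ_{22} = (r_2 − r_1²) / (1 − r_1²)
r_1² = (0.31)² = 0.0961
Numerator = -0.741 − 0.0961 = -0.8371; denominator = 1 − 0.0961 = 0.9039
φ_{22} = -0.8371 / 0.9039 = -0.926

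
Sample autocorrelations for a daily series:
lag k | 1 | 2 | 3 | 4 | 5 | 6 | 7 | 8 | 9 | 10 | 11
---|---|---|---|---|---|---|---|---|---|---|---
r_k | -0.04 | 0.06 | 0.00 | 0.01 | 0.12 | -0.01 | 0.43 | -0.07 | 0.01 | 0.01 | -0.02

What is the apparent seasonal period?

7

The largest autocorrelation is r_7 = 0.43; the remaining lags stay at or below 0.12.
The dominant spike at lag 7 indicates a seasonal period of 7.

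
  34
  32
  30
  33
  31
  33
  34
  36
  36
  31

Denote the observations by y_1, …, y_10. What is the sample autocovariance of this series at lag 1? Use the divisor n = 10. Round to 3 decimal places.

Mean ȳ = (34 + 32 + 30 + 33 + 31 + 33 + 34 + 36 + 36 + 31)/10 = 33.0000
Σ_{t=1}^{9}(y_t−ȳ)(y_{t+1}−ȳ) = 8.0000
γ_1 = 8.0000 / 10 = 0.800

0.800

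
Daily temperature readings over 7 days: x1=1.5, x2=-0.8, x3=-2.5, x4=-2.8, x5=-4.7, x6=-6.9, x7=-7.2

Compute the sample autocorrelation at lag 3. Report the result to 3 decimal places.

Mean x̄ = (1.5 − 0.8 − 2.5 − 2.8 − 4.7 − 6.9 − 7.2)/7 = -3.3429
Numerator Σ_{t=1}^{4}(x_t−x̄)(x_{t+3}−x̄) = -5.9141
Denominator Σ(x_t−x̄)² = 60.2971
r_3 = -5.9141 / 60.2971 = -0.098

-0.098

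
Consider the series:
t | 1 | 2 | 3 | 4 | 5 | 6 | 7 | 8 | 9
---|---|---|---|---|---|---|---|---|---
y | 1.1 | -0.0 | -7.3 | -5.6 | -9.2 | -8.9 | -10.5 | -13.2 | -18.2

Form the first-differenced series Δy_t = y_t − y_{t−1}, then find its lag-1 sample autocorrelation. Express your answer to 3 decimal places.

First differences Δy: -1.1, -7.3, 1.7, -3.6, 0.3, -1.6, -2.7, -5.0
Mean of differences = -2.4125
Numerator Σ(Δy_t−Δȳ)(Δy_{t+1}−Δȳ) = -31.9052
Denominator Σ(Δy_t−Δȳ)² = 58.7288
r_1(Δy) = -31.9052 / 58.7288 = -0.543

-0.543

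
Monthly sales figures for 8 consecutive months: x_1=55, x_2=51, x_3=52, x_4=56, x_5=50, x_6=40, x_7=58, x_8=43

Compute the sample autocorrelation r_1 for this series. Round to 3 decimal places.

Mean x̄ = (55 + 51 + 52 + 56 + 50 + 40 + 58 + 43)/8 = 50.6250
Deviations from mean: 4.3750, 0.3750, 1.3750, 5.3750, -0.6250, -10.6250, 7.3750, -7.6250
Numerator Σ_{t=1}^{7}(x_t−x̄)(x_{t+1}−x̄) = -121.7656
Denominator Σ(x_t−x̄)² = 275.8750
r_1 = -121.7656 / 275.8750 = -0.441

-0.441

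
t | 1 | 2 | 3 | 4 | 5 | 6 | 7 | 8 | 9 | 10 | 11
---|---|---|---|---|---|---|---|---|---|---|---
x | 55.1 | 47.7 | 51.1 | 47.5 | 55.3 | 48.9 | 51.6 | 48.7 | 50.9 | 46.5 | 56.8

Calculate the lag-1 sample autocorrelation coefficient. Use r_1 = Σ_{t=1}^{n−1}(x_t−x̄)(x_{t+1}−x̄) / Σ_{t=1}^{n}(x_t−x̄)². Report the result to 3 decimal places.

Mean x̄ = (55.1 + 47.7 + 51.1 + 47.5 + 55.3 + 48.9 + 51.6 + 48.7 + 50.9 + 46.5 + 56.8)/11 = 50.9182
Numerator Σ_{t=1}^{10}(x_t−x̄)(x_{t+1}−x̄) = -67.2403
Denominator Σ(x_t−x̄)² = 122.3364
r_1 = -67.2403 / 122.3364 = -0.550

-0.550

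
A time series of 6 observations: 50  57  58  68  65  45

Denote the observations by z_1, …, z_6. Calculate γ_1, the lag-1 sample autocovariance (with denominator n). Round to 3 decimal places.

-0.060

Mean z̄ = (50 + 57 + 58 + 68 + 65 + 45)/6 = 57.1667
Deviations: -7.1667, -0.1667, 0.8333, 10.8333, 7.8333, -12.1667
Σ_{t=1}^{5}(z_t−z̄)(z_{t+1}−z̄) = -0.3611
γ_1 = -0.3611 / 6 = -0.060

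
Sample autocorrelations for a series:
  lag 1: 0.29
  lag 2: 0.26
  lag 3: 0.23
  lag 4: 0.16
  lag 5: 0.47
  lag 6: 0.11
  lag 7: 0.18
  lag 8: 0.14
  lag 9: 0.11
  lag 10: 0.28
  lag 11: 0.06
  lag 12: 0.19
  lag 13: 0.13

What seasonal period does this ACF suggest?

5

The largest autocorrelation is r_5 = 0.47; the remaining lags stay at or below 0.29. The elevated value at lag 1 (0.29), dropping to 0.26 at lag 2, reflects decaying short-term dependence rather than seasonality.
The dominant spike at lag 5 indicates a seasonal period of 5.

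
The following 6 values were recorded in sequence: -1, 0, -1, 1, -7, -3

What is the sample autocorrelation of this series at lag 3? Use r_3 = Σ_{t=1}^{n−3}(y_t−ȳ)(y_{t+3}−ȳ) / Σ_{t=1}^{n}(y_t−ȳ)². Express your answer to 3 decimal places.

-0.198

Mean ȳ = (-1 + 0 − 1 + 1 − 7 − 3)/6 = -1.8333
Deviations from mean: 0.8333, 1.8333, 0.8333, 2.8333, -5.1667, -1.1667
Σ(y_t−ȳ)(y_{t+3}−ȳ) = (2.3611) + (-9.4722) + (-0.9722) = -8.0833
Denominator Σ(y_t−ȳ)² = 40.8333
r_3 = -8.0833 / 40.8333 = -0.198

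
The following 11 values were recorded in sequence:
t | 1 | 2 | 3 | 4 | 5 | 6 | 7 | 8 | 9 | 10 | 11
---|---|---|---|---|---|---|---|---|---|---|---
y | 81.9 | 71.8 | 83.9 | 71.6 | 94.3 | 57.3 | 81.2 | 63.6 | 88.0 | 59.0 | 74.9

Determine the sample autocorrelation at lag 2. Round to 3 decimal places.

0.619

Mean ȳ = (81.9 + 71.8 + 83.9 + 71.6 + 94.3 + 57.3 + 81.2 + 63.6 + 88.0 + 59.0 + 74.9)/11 = 75.2273
Numerator Σ_{t=1}^{9}(y_t−ȳ)(y_{t+2}−ȳ) = 883.8903
Denominator Σ(y_t−ȳ)² = 1427.2418
r_2 = 883.8903 / 1427.2418 = 0.619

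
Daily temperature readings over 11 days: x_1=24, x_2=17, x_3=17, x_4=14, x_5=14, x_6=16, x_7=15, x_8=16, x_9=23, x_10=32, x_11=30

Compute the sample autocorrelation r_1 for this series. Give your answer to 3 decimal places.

0.616

Mean x̄ = (24 + 17 + 17 + 14 + 14 + 16 + 15 + 16 + 23 + 32 + 30)/11 = 19.8182
Numerator Σ_{t=1}^{10}(x_t−x̄)(x_{t+1}−x̄) = 256.0579
Denominator Σ(x_t−x̄)² = 415.6364
r_1 = 256.0579 / 415.6364 = 0.616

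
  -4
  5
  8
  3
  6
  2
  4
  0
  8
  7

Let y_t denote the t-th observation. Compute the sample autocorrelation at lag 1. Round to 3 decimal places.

-0.135

Mean ȳ = (-4 + 5 + 8 + 3 + 6 + 2 + 4 + 0 + 8 + 7)/10 = 3.9000
Numerator Σ_{t=1}^{9}(y_t−ȳ)(y_{t+1}−ȳ) = -17.6100
Denominator Σ(y_t−ȳ)² = 130.9000
r_1 = -17.6100 / 130.9000 = -0.135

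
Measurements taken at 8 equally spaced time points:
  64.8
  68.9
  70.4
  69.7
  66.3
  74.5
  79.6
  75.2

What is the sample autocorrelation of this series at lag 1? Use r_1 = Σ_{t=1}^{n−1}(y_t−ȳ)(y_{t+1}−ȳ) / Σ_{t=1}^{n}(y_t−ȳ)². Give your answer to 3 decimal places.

Mean ȳ = (64.8 + 68.9 + 70.4 + 69.7 + 66.3 + 74.5 + 79.6 + 75.2)/8 = 71.1750
Σ(y_t−ȳ)(y_{t+1}−ȳ) = (14.5031) + (1.7631) + (1.1431) + (7.1906) + (-16.2094) + (28.0131) + (33.9106) = 70.3144
Denominator Σ(y_t−ȳ)² = 170.5950
r_1 = 70.3144 / 170.5950 = 0.412

0.412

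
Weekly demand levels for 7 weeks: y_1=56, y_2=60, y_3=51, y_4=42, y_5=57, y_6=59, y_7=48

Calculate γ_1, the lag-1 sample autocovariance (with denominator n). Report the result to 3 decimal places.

Mean ȳ = (56 + 60 + 51 + 42 + 57 + 59 + 48)/7 = 53.2857
Deviations: 2.7143, 6.7143, -2.2857, -11.2857, 3.7143, 5.7143, -5.2857
Σ_{t=1}^{6}(y_t−ȳ)(y_{t+1}−ȳ) = -22.2245
γ_1 = -22.2245 / 7 = -3.175

-3.175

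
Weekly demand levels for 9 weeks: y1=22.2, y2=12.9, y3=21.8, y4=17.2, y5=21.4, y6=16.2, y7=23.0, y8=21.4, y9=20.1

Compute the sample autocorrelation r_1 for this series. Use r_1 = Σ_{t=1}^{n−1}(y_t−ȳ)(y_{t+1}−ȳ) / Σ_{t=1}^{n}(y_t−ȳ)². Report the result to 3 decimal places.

-0.570

Mean ȳ = (22.2 + 12.9 + 21.8 + 17.2 + 21.4 + 16.2 + 23.0 + 21.4 + 20.1)/9 = 19.5778
Numerator Σ_{t=1}^{8}(y_t−ȳ)(y_{t+1}−ȳ) = -52.4938
Denominator Σ(y_t−ȳ)² = 92.0956
r_1 = -52.4938 / 92.0956 = -0.570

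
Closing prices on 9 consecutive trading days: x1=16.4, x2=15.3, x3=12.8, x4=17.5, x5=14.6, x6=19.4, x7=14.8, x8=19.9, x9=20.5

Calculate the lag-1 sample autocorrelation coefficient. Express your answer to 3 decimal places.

Mean x̄ = (16.4 + 15.3 + 12.8 + 17.5 + 14.6 + 19.4 + 14.8 + 19.9 + 20.5)/9 = 16.8000
Numerator Σ_{t=1}^{8}(x_t−x̄)(x_{t+1}−x̄) = -3.3900
Denominator Σ(x_t−x̄)² = 57.8000
r_1 = -3.3900 / 57.8000 = -0.059

-0.059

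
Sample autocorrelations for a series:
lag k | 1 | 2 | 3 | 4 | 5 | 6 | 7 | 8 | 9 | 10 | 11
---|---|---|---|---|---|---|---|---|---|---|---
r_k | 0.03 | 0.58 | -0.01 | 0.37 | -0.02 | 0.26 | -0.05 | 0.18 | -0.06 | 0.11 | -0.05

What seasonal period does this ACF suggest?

2

The largest autocorrelation is r_2 = 0.58, with weaker echoes at lags 4 (0.37), 6 (0.26) and 8 (0.18); the remaining lags stay at or below 0.11.
The dominant spike at lag 2 indicates a seasonal period of 2.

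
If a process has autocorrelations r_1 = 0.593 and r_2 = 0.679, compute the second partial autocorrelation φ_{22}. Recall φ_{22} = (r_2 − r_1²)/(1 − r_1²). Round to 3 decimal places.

φ_{22} = (r_2 − r_1²) / (1 − r_1²)
r_1² = (0.593)² = 0.351649
Numerator = 0.679 − 0.3516 = 0.3274; denominator = 1 − 0.3516 = 0.6484
φ_{22} = 0.3274 / 0.6484 = 0.505

0.505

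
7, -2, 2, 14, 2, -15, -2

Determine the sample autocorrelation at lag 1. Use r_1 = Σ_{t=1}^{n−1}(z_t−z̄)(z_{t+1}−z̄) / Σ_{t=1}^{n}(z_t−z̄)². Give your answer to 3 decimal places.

Mean z̄ = (7 − 2 + 2 + 14 + 2 − 15 − 2)/7 = 0.8571
Deviations from mean: 6.1429, -2.8571, 1.1429, 13.1429, 1.1429, -15.8571, -2.8571
Σ(z_t−z̄)(z_{t+1}−z̄) = (-17.5510) + (-3.2653) + (15.0204) + (15.0204) + (-18.1224) + (45.3061) = 36.4082
Denominator Σ(z_t−z̄)² = 480.8571
r_1 = 36.4082 / 480.8571 = 0.076

0.076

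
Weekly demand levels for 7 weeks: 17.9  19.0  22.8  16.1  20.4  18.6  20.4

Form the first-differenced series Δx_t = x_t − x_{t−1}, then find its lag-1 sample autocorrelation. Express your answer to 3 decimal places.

First differences Δx: 1.1, 3.8, -6.7, 4.3, -1.8, 1.8
Mean of differences = 0.4167
Numerator Σ(Δx_t−Δx̄)(Δx_{t+1}−Δx̄) = -61.0769
Denominator Σ(Δx_t−Δx̄)² = 84.4683
r_1(Δx) = -61.0769 / 84.4683 = -0.723

-0.723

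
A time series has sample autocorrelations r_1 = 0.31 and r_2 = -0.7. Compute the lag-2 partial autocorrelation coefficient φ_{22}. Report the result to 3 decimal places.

-0.881

φ_{22} = (r_2 − r_1²) / (1 − r_1²)
r_1² = (0.31)² = 0.0961
Numerator = -0.7 − 0.0961 = -0.7961; denominator = 1 − 0.0961 = 0.9039
φ_{22} = -0.7961 / 0.9039 = -0.881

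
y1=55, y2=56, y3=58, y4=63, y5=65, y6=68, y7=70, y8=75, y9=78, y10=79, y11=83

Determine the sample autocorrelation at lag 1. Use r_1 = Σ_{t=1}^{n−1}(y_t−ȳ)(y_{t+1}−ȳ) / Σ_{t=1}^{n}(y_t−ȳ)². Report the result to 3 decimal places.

0.740

Mean ȳ = (55 + 56 + 58 + 63 + 65 + 68 + 70 + 75 + 78 + 79 + 83)/11 = 68.1818
Numerator Σ_{t=1}^{10}(y_t−ȳ)(y_{t+1}−ȳ) = 699.9669
Denominator Σ(y_t−ȳ)² = 945.6364
r_1 = 699.9669 / 945.6364 = 0.740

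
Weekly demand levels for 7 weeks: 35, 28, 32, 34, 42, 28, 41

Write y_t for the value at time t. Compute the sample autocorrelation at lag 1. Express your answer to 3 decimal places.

-0.435

Mean ȳ = (35 + 28 + 32 + 34 + 42 + 28 + 41)/7 = 34.2857
Numerator Σ_{t=1}^{6}(y_t−ȳ)(y_{t+1}−ȳ) = -82.3673
Denominator Σ(y_t−ȳ)² = 189.4286
r_1 = -82.3673 / 189.4286 = -0.435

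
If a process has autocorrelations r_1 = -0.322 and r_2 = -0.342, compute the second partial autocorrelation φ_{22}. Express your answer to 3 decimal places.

-0.497

φ_{22} = (r_2 − r_1²) / (1 − r_1²)
r_1² = (-0.322)² = 0.103684
Numerator = -0.342 − 0.1037 = -0.4457; denominator = 1 − 0.1037 = 0.8963
φ_{22} = -0.4457 / 0.8963 = -0.497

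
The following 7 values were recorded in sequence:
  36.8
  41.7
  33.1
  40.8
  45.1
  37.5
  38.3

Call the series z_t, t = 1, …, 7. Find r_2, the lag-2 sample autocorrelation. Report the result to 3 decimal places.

-0.280

Mean z̄ = (36.8 + 41.7 + 33.1 + 40.8 + 45.1 + 37.5 + 38.3)/7 = 39.0429
Numerator Σ_{t=1}^{5}(z_t−z̄)(z_{t+2}−z̄) = -25.2094
Denominator Σ(z_t−z̄)² = 90.1171
r_2 = -25.2094 / 90.1171 = -0.280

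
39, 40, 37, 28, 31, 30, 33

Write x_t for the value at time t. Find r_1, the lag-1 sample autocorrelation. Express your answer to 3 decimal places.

Mean x̄ = (39 + 40 + 37 + 28 + 31 + 30 + 33)/7 = 34.0000
Deviations from mean: 5.0000, 6.0000, 3.0000, -6.0000, -3.0000, -4.0000, -1.0000
Σ(x_t−x̄)(x_{t+1}−x̄) = (30.0000) + (18.0000) + (-18.0000) + (18.0000) + (12.0000) + (4.0000) = 64.0000
Denominator Σ(x_t−x̄)² = 132.0000
r_1 = 64.0000 / 132.0000 = 0.485

0.485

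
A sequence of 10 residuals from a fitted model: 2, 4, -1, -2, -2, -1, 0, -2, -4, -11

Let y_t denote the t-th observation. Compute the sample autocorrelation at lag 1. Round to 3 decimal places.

Mean ȳ = (2 + 4 − 1 − 2 − 2 − 1 + 0 − 2 − 4 − 11)/10 = -1.7000
Numerator Σ_{t=1}^{9}(y_t−ȳ)(y_{t+1}−ȳ) = 47.5100
Denominator Σ(y_t−ȳ)² = 142.1000
r_1 = 47.5100 / 142.1000 = 0.334

0.334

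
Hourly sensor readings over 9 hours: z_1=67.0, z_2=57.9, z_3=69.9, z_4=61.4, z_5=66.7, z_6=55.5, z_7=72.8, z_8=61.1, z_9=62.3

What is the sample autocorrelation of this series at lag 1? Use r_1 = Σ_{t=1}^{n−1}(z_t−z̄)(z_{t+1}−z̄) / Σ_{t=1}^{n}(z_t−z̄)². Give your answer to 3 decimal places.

-0.764

Mean z̄ = (67.0 + 57.9 + 69.9 + 61.4 + 66.7 + 55.5 + 72.8 + 61.1 + 62.3)/9 = 63.8444
Numerator Σ_{t=1}^{8}(z_t−z̄)(z_{t+1}−z̄) = -195.4342
Denominator Σ(z_t−z̄)² = 255.8422
r_1 = -195.4342 / 255.8422 = -0.764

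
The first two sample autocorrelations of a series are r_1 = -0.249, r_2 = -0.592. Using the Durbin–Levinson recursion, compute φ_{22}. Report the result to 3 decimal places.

-0.697

φ_{22} = (r_2 − r_1²) / (1 − r_1²)
r_1² = (-0.249)² = 0.062001
Numerator = -0.592 − 0.0620 = -0.6540; denominator = 1 − 0.0620 = 0.9380
φ_{22} = -0.6540 / 0.9380 = -0.697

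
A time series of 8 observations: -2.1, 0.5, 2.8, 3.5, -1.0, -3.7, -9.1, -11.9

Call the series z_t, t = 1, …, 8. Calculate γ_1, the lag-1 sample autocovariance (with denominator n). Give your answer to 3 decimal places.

Mean z̄ = (-2.1 + 0.5 + 2.8 + 3.5 − 1.0 − 3.7 − 9.1 − 11.9)/8 = -2.6250
Σ_{t=1}^{7}(z_t−z̄)(z_{t+1}−z̄) = 127.0444
γ_1 = 127.0444 / 8 = 15.881

15.881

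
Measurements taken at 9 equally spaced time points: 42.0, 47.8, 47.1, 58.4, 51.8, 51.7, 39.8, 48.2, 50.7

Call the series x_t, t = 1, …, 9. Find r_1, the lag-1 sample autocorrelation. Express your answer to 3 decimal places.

Mean x̄ = (42.0 + 47.8 + 47.1 + 58.4 + 51.8 + 51.7 + 39.8 + 48.2 + 50.7)/9 = 48.6111
Numerator Σ_{t=1}^{8}(x_t−x̄)(x_{t+1}−x̄) = 8.4088
Denominator Σ(x_t−x̄)² = 244.3489
r_1 = 8.4088 / 244.3489 = 0.034

0.034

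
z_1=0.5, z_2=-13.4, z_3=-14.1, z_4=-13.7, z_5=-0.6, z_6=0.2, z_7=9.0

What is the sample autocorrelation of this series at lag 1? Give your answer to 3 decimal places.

Mean z̄ = (0.5 − 13.4 − 14.1 − 13.7 − 0.6 + 0.2 + 9.0)/7 = -4.5857
Numerator Σ_{t=1}^{6}(z_t−z̄)(z_{t+1}−z̄) = 173.5155
Denominator Σ(z_t−z̄)² = 500.5086
r_1 = 173.5155 / 500.5086 = 0.347

0.347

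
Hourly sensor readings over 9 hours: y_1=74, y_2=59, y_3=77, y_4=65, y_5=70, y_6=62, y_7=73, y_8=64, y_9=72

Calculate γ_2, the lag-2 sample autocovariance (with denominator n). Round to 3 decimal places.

Mean ȳ = (74 + 59 + 77 + 65 + 70 + 62 + 73 + 64 + 72)/9 = 68.4444
Σ_{t=1}^{7}(y_t−ȳ)(y_{t+2}−ȳ) = 167.4938
γ_2 = 167.4938 / 9 = 18.610

18.610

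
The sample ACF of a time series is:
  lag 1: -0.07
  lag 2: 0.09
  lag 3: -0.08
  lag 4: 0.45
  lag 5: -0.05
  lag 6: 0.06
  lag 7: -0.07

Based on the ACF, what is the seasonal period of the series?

4

The largest autocorrelation is r_4 = 0.45; the remaining lags stay at or below 0.09.
The dominant spike at lag 4 indicates a seasonal period of 4.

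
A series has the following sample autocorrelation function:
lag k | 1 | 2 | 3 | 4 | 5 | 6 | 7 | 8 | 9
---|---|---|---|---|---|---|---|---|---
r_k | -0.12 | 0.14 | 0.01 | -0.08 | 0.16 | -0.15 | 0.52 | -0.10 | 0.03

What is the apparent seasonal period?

7

The largest autocorrelation is r_7 = 0.52; the remaining lags stay at or below 0.16.
The dominant spike at lag 7 indicates a seasonal period of 7.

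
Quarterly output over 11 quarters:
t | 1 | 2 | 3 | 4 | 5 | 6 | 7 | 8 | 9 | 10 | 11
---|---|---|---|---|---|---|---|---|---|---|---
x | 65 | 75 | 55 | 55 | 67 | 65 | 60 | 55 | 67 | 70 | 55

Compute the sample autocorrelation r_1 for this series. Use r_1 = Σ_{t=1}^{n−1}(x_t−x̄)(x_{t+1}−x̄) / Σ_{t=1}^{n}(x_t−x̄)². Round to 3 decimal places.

Mean x̄ = (65 + 75 + 55 + 55 + 67 + 65 + 60 + 55 + 67 + 70 + 55)/11 = 62.6364
Numerator Σ_{t=1}^{10}(x_t−x̄)(x_{t+1}−x̄) = -73.4050
Denominator Σ(x_t−x̄)² = 496.5455
r_1 = -73.4050 / 496.5455 = -0.148

-0.148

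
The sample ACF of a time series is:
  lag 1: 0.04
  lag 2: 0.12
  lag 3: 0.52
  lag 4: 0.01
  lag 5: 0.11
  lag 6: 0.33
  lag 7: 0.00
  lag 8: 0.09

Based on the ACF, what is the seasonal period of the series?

The largest autocorrelation is r_3 = 0.52, with a weaker echo at lag 6 (0.33); the remaining lags stay at or below 0.12.
The dominant spike at lag 3 indicates a seasonal period of 3.

3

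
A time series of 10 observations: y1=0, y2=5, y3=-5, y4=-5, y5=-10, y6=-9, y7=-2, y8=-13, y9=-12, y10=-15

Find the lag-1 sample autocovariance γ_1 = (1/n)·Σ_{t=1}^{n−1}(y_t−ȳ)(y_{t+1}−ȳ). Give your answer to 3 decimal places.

Mean ȳ = (0 + 5 − 5 − 5 − 10 − 9 − 2 − 13 − 12 − 15)/10 = -6.6000
Σ_{t=1}^{9}(y_t−ȳ)(y_{t+1}−ȳ) = 139.8400
γ_1 = 139.8400 / 10 = 13.984

13.984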